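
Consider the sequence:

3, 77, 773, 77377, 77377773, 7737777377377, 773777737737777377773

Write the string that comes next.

From term 3 onward, concatenate the last term with the second-to-last: 77·3 = 773, 773·77 = 77377, …
The next term joins 773777737737777377773 and 7737777377377.

7737777377377773777737737777377377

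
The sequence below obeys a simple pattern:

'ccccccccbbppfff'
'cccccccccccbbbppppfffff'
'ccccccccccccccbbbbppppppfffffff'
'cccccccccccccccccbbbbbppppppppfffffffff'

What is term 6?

cccccccccccccccccccccccbbbbbbbppppppppppppfffffffffffff

Reading off run lengths: c runs 8, 11, 14, 17; b runs 2, 3, 4, 5; p runs 2, 4, 6, 8; f runs 3, 5, 7, 9 — each is linear in n, where the shown terms are n = 2, 3, 4, 5.
Setting n = 7 gives 23, 7, 12, 13 characters in each block.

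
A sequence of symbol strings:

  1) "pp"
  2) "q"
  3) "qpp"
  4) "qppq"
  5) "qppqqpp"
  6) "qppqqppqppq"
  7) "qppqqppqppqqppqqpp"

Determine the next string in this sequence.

qppqqppqppqqppqqppqppqqppqppq

From term 3 onward, concatenate the last term with the second-to-last: q·pp = qpp, qpp·q = qppq, …
The next term joins qppqqppqppqqppqqpp and qppqqppqppq.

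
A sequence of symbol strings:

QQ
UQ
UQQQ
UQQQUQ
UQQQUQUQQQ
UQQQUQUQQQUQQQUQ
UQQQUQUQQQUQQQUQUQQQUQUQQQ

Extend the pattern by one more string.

UQQQUQUQQQUQQQUQUQQQUQUQQQUQQQUQUQQQUQQQUQ

Each term (from the third on) is the previous term followed by the one before it: term 3 = UQ·QQ = UQQQ.
The next term joins UQQQUQUQQQUQQQUQUQQQUQUQQQ and UQQQUQUQQQUQQQUQ.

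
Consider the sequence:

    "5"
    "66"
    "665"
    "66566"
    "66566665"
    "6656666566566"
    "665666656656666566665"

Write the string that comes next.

6656666566566665666656656666566566

This is a Fibonacci-style word recurrence s(k) = s(k−1)·s(k−2): e.g. 66·5 = 665.
Continuing: 665666656656666566665 · 6656666566566 gives term 8.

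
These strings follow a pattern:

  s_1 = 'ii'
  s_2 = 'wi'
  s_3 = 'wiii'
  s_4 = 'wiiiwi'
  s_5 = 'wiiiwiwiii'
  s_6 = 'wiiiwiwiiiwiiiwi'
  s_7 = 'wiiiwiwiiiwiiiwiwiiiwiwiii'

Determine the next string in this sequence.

wiiiwiwiiiwiiiwiwiiiwiwiiiwiiiwiwiiiwiiiwi

Each term (from the third on) is the previous term followed by the one before it: term 3 = wi·ii = wiii.
The next term joins wiiiwiwiiiwiiiwiwiiiwiwiii and wiiiwiwiiiwiiiwi.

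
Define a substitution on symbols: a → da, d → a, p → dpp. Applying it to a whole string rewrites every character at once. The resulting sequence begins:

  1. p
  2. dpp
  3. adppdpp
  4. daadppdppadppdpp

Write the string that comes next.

Applying the rule to each of the 16 symbols of daadppdppadppdpp gives the pieces a da da a dpp dpp a dpp dpp da a dpp dpp a dpp dpp, which concatenate to the answer.

adadaadppdppadppdppdaadppdppadppdpp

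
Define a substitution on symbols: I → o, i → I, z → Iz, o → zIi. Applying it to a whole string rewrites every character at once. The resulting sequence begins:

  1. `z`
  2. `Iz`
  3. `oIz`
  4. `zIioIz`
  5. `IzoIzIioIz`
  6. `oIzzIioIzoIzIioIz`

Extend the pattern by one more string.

Applying the rule to each of the 17 symbols of oIzzIioIzoIzIioIz gives the pieces zIi o Iz Iz o I zIi o Iz zIi o Iz o I zIi o Iz, which concatenate to the answer.

zIioIzIzoIzIioIzzIioIzoIzIioIz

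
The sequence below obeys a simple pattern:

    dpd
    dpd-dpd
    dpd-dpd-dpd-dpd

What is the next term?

Every step duplicates the string with '-' between the halves.
One more doubling of dpd-dpd-dpd-dpd gives the answer.

dpd-dpd-dpd-dpd-dpd-dpd-dpd-dpd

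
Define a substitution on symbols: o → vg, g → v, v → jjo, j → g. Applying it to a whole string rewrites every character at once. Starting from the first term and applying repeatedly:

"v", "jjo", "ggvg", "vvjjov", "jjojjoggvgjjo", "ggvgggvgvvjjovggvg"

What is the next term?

vvjjovvvjjovjjojjoggvgjjovvjjov

φ(ggvgggvgvvjjovggvg) expands symbol-by-symbol to v v jjo v v v jjo v jjo jjo g g vg jjo v v jjo v; joining the 18 pieces gives the next term.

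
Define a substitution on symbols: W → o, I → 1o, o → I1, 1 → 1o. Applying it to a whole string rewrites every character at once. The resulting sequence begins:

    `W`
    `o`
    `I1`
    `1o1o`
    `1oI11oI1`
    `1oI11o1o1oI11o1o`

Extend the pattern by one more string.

1oI11o1o1oI11oI11oI11o1o1oI11oI1

Replace each of the 16 characters of 1oI11o1o1oI11o1o in place — 1o I1 1o 1o 1o I1 1o I1 1o I1 1o 1o 1o I1 1o I1 — and concatenate.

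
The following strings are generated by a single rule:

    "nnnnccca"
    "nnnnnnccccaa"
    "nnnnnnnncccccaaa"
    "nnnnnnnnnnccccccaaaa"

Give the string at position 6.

nnnnnnnnnnnnnnccccccccaaaaaa

Term n consists of 2n+2 n's, followed by n+2 c's, followed by n a's (n = 1, 2, …).
For term 6, n = 6, so the run lengths are 14, 8, 6.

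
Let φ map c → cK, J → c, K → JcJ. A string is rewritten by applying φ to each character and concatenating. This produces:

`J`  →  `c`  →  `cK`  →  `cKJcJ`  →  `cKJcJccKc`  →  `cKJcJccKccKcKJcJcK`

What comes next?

Replace each of the 18 characters of cKJcJccKccKcKJcJcK in place — cK JcJ c cK c cK cK JcJ cK cK JcJ cK JcJ c cK c cK JcJ — and concatenate.

cKJcJccKccKcKJcJcKcKJcJcKJcJccKccKJcJ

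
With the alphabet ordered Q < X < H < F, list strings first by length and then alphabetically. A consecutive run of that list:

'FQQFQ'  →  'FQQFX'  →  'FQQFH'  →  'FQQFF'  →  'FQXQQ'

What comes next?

Treat FQXQQ as a base-4 numeral over the given alphabet and add one, carrying through any trailing F's.

FQXQX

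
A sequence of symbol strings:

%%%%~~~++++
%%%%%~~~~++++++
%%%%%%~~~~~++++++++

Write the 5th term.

%%%%%%%%~~~~~~~++++++++++++

Term n consists of n+2 %'s, followed by n+1 ~'s, followed by 2n +'s, where the shown terms are n = 2, 3, 4.
At n = 6 the blocks have lengths 8, 7, 12.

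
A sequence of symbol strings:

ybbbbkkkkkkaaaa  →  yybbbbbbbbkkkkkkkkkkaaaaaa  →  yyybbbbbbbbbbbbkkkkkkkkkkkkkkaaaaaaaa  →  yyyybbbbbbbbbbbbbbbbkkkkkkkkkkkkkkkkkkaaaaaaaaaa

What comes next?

yyyyybbbbbbbbbbbbbbbbbbbbkkkkkkkkkkkkkkkkkkkkkkaaaaaaaaaaaa

Each string has the form y^{n} b^{4n} k^{4n+2} a^{2n+2} (n = 1, 2, …).
Setting n = 5 gives 5, 20, 22, 12 characters in each block.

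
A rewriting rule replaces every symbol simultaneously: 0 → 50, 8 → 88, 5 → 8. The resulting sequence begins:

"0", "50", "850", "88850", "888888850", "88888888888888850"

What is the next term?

Applying the rule to each of the 17 symbols of 88888888888888850 gives the pieces 88 88 88 88 88 88 88 88 88 88 88 88 88 88 88 8 50, which concatenate to the answer.

888888888888888888888888888888850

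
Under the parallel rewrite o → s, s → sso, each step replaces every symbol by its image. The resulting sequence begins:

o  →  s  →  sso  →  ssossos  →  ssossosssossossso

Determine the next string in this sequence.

ssossosssossosssossossosssossosssossossos

φ(ssossosssossossso) expands symbol-by-symbol to sso sso s sso sso s sso sso sso s sso sso s sso sso sso s; joining the 17 pieces gives the next term.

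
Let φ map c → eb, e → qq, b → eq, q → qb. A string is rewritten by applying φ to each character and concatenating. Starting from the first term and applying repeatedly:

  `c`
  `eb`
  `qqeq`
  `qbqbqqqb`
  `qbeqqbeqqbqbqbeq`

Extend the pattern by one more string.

qbeqqqqbqbeqqqqbqbeqqbeqqbeqqqqb

Applying the rule to each of the 16 symbols of qbeqqbeqqbqbqbeq gives the pieces qb eq qq qb qb eq qq qb qb eq qb eq qb eq qq qb, which concatenate to the answer.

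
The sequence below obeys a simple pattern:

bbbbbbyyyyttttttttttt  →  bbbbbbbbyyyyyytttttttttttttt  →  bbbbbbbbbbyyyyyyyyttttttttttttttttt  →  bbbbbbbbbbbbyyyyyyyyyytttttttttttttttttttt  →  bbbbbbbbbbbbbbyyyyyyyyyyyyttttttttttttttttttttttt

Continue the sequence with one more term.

bbbbbbbbbbbbbbbbyyyyyyyyyyyyyytttttttttttttttttttttttttt

Term n consists of 2n b's, followed by 2n-2 y's, followed by 3n+2 t's, where the shown terms are n = 3, 4, 5, 6, 7.
Setting n = 8 gives 16, 14, 26 characters in each block.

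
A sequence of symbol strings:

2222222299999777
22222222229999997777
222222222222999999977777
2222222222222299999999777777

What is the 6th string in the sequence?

222222222222222222999999999977777777

Reading off run lengths: 2 runs 8, 10, 12, 14; 9 runs 5, 6, 7, 8; 7 runs 3, 4, 5, 6 — each is linear in n, where the shown terms are n = 3, 4, 5, 6.
For term 6, n = 8, so the run lengths are 18, 10, 8.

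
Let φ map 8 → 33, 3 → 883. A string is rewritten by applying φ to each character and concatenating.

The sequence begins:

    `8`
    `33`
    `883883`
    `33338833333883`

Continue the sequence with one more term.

Replace each of the 14 characters of 33338833333883 in place — 883 883 883 883 33 33 883 883 883 883 883 33 33 883 — and concatenate.

88388388388333338838838838838833333883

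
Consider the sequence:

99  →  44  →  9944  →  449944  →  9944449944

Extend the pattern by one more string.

This is a Fibonacci-style word recurrence s(k) = s(k−2)·s(k−1): e.g. 99·44 = 9944.
So term 6 is 449944·9944449944.

4499449944449944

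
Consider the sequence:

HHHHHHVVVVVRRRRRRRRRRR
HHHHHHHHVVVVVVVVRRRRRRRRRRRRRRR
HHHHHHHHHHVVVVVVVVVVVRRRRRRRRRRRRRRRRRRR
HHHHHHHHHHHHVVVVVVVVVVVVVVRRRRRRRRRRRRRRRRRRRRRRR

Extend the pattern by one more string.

HHHHHHHHHHHHHHVVVVVVVVVVVVVVVVVRRRRRRRRRRRRRRRRRRRRRRRRRRR

The n-th term is 2n+2 H's then 3n-1 V's then 4n+3 R's, where the shown terms are n = 2, 3, 4, 5.
Setting n = 6 gives 14, 17, 27 characters in each block.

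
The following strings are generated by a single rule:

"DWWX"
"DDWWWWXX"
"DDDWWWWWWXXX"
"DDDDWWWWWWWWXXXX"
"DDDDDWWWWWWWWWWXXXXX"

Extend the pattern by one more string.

Each string has the form D^{n} W^{2n} X^{n} (n = 1, 2, …).
Setting n = 6 gives 6, 12, 6 characters in each block.

DDDDDDWWWWWWWWWWWWXXXXXX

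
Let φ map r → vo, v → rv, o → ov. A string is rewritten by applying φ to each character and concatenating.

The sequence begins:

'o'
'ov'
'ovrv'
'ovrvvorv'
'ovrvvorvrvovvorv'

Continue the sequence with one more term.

Rewriting the 16 symbols of ovrvvorvrvovvorv one by one yields ov rv vo rv rv ov vo rv vo rv ov rv rv ov vo rv; concatenated:

ovrvvorvrvovvorvvorvovrvrvovvorv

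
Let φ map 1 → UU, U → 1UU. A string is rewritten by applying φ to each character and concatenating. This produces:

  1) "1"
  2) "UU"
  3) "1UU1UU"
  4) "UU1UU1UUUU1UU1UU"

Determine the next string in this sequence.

Replace each of the 16 characters of UU1UU1UUUU1UU1UU in place — 1UU 1UU UU 1UU 1UU UU 1UU 1UU 1UU 1UU UU 1UU 1UU UU 1UU 1UU — and concatenate.

1UU1UUUU1UU1UUUU1UU1UU1UU1UUUU1UU1UUUU1UU1UU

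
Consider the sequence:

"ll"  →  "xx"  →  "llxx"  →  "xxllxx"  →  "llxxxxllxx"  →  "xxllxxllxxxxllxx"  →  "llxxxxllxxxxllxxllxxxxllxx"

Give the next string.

xxllxxllxxxxllxxllxxxxllxxxxllxxllxxxxllxx

This is a Fibonacci-style word recurrence s(k) = s(k−2)·s(k−1): e.g. ll·xx = llxx.
The next term joins xxllxxllxxxxllxx and llxxxxllxxxxllxxllxxxxllxx.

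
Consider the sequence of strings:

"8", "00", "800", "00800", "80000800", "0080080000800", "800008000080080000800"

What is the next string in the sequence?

0080080000800800008000080080000800

From term 3 onward, concatenate the second-to-last term with the last: 8·00 = 800, 00·800 = 00800, …
Continuing: 0080080000800 · 800008000080080000800 gives term 8.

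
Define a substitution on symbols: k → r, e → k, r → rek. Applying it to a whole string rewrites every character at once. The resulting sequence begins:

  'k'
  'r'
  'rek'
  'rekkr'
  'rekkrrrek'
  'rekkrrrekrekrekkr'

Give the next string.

φ(rekkrrrekrekrekkr) expands symbol-by-symbol to rek k r r rek rek rek k r rek k r rek k r r rek; joining the 17 pieces gives the next term.

rekkrrrekrekrekkrrekkrrekkrrrek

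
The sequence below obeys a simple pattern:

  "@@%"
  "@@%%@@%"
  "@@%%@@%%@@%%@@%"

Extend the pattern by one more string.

Each string is two copies of the previous one joined by '%'.
So the next term is two copies of @@%%@@%%@@%%@@% with '%' between the halves.

@@%%@@%%@@%%@@%%@@%%@@%%@@%%@@%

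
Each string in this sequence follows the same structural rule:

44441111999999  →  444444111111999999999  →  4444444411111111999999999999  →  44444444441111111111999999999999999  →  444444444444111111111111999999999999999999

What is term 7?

Reading off run lengths: 4 runs 4, 6, 8, 10, 12; 1 runs 4, 6, 8, 10, 12; 9 runs 6, 9, 12, 15, 18 — each is linear in n, where the shown terms are n = 2, 3, 4, 5, 6.
Setting n = 8 gives 16, 16, 24 characters in each block.

44444444444444441111111111111111999999999999999999999999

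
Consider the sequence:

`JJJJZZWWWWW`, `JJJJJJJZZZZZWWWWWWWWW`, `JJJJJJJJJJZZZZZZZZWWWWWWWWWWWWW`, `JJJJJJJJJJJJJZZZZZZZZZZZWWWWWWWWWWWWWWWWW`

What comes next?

The n-th term is 3n+1 J's then 3n-1 Z's then 4n+1 W's (n = 1, 2, …).
At n = 5 the blocks have lengths 16, 14, 21.

JJJJJJJJJJJJJJJJZZZZZZZZZZZZZZWWWWWWWWWWWWWWWWWWWWW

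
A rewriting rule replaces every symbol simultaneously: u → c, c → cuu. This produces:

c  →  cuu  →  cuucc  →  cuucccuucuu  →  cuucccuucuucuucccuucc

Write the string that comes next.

Applying the rule to each of the 21 symbols of cuucccuucuucuucccuucc gives the pieces cuu c c cuu cuu cuu c c cuu c c cuu c c cuu cuu cuu c c cuu cuu, which concatenate to the answer.

cuucccuucuucuucccuucccuucccuucuucuucccuucuu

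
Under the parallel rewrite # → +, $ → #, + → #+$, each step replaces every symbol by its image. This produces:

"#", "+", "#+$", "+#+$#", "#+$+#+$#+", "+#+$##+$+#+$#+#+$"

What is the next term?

φ(+#+$##+$+#+$#+#+$) expands symbol-by-symbol to #+$ + #+$ # + + #+$ # #+$ + #+$ # + #+$ + #+$ #; joining the 17 pieces gives the next term.

#+$+#+$#++#+$##+$+#+$#+#+$+#+$#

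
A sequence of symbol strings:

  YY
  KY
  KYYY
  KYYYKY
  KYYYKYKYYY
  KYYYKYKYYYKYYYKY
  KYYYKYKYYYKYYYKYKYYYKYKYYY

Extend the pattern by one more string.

KYYYKYKYYYKYYYKYKYYYKYKYYYKYYYKYKYYYKYYYKY

Each term (from the third on) is the previous term followed by the one before it: term 3 = KY·YY = KYYY.
Continuing: KYYYKYKYYYKYYYKYKYYYKYKYYY · KYYYKYKYYYKYYYKY gives term 8.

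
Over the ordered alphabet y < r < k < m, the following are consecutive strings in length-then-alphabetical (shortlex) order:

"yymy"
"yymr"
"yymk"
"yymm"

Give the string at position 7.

yryk

Continuing the enumeration 3 steps past yymm: yymm → yryy → yryr → (answer).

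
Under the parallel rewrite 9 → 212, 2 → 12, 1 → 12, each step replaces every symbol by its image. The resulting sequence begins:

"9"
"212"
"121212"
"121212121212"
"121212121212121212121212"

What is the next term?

121212121212121212121212121212121212121212121212

Applying the rule to each of the 24 symbols of 121212121212121212121212 gives the pieces 12 12 12 12 12 12 12 12 12 12 12 12 12 12 12 12 12 12 12 12 12 12 12 12, which concatenate to the answer.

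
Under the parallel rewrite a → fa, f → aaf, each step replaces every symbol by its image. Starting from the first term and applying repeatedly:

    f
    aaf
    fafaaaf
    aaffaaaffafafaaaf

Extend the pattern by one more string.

Replace each of the 17 characters of aaffaaaffafafaaaf in place — fa fa aaf aaf fa fa fa aaf aaf fa aaf fa aaf fa fa fa aaf — and concatenate.

fafaaafaaffafafaaafaaffaaaffaaaffafafaaaf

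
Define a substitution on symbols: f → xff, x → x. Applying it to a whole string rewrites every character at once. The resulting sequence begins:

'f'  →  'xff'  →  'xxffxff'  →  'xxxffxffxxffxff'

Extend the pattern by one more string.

Rewriting the 15 symbols of xxxffxffxxffxff one by one yields x x x xff xff x xff xff x x xff xff x xff xff; concatenated:

xxxxffxffxxffxffxxxffxffxxffxff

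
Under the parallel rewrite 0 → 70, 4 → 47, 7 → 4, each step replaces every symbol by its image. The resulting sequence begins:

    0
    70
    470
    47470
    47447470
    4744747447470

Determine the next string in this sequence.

Rewriting the 13 symbols of 4744747447470 one by one yields 47 4 47 47 4 47 4 47 47 4 47 4 70; concatenated:

474474744744747447470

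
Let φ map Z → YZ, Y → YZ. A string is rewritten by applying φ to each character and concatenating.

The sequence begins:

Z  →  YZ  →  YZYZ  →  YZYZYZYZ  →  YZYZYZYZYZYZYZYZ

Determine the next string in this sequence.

Replace each of the 16 characters of YZYZYZYZYZYZYZYZ in place — YZ YZ YZ YZ YZ YZ YZ YZ YZ YZ YZ YZ YZ YZ YZ YZ — and concatenate.

YZYZYZYZYZYZYZYZYZYZYZYZYZYZYZYZ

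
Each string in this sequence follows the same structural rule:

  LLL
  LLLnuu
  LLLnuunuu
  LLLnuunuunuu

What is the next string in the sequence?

The strings grow by a fixed suffix nuu each time.
Applying this once more to LLLnuunuunuu:

LLLnuunuunuunuu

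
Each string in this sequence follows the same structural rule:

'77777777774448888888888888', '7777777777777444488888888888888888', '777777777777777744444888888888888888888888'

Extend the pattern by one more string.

77777777777777777774444448888888888888888888888888

Term n consists of 3n+1 7's, followed by n 4's, followed by 4n+1 8's, where the shown terms are n = 3, 4, 5.
At n = 6 the blocks have lengths 19, 6, 25.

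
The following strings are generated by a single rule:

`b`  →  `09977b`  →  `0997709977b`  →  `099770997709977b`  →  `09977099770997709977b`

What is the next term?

The strings grow by a fixed prefix 09977 each time.
Applying this once more to 09977099770997709977b:

0997709977099770997709977b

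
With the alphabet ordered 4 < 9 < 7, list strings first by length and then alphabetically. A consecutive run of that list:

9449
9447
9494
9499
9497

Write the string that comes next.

Find the rightmost character of 9497 below 7, bump it to the next letter, and reset everything to its right to 4.

9474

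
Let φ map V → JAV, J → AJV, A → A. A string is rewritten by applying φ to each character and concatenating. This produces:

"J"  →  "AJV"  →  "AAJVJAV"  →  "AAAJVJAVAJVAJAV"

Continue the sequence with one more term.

AAAAJVJAVAJVAJAVAAJVJAVAAJVAJAV

Replace each of the 15 characters of AAAJVJAVAJVAJAV in place — A A A AJV JAV AJV A JAV A AJV JAV A AJV A JAV — and concatenate.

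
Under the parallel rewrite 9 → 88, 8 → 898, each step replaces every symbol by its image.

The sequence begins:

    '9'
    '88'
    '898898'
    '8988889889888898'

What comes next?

89888898898898898888988988889889889889888898

φ(8988889889888898) expands symbol-by-symbol to 898 88 898 898 898 898 88 898 898 88 898 898 898 898 88 898; joining the 16 pieces gives the next term.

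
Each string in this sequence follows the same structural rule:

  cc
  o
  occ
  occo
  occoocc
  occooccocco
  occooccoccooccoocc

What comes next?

This is a Fibonacci-style word recurrence s(k) = s(k−1)·s(k−2): e.g. o·cc = occ.
The next term joins occooccoccooccoocc and occooccocco.

occooccoccooccooccoccooccocco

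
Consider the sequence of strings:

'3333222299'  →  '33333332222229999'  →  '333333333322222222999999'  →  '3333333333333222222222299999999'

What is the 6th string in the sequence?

333333333333333333322222222222222999999999999

The n-th term is 3n-2 3's then 2n 2's then 2n-2 9's, where the shown terms are n = 2, 3, 4, 5.
For term 6, n = 7, so the run lengths are 19, 14, 12.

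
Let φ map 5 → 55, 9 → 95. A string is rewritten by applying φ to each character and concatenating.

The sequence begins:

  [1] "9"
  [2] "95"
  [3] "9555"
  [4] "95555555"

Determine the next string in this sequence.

Apply φ to 95555555 symbol by symbol: 9→95, 5→55, 5→55, 5→55, 5→55, 5→55, 5→55, 5→55; joined: 95 55 55 55 55 55 55 55.

9555555555555555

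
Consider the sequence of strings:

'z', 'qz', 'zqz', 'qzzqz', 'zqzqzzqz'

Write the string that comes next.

From term 3 onward, concatenate the second-to-last term with the last: z·qz = zqz, qz·zqz = qzzqz, …
The next term joins qzzqz and zqzqzzqz.

qzzqzzqzqzzqz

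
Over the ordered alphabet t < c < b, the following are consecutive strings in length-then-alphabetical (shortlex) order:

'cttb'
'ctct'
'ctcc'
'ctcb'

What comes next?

Treat ctcb as a base-3 numeral over the given alphabet and add one, carrying through any trailing b's.

ctbt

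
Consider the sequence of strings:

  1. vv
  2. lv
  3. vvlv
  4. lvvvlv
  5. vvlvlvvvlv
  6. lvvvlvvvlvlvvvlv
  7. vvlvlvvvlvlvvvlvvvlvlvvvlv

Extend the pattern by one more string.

From term 3 onward, concatenate the second-to-last term with the last: vv·lv = vvlv, lv·vvlv = lvvvlv, …
So term 8 is lvvvlvvvlvlvvvlv·vvlvlvvvlvlvvvlvvvlvlvvvlv.

lvvvlvvvlvlvvvlvvvlvlvvvlvlvvvlvvvlvlvvvlv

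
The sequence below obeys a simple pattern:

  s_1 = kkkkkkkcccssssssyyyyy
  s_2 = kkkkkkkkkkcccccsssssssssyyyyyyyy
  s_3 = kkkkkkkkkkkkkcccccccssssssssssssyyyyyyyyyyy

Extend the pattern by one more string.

Reading off run lengths: k runs 7, 10, 13; c runs 3, 5, 7; s runs 6, 9, 12; y runs 5, 8, 11 — each is linear in n, where the shown terms are n = 2, 3, 4.
At n = 5 the blocks have lengths 16, 9, 15, 14.

kkkkkkkkkkkkkkkkcccccccccsssssssssssssssyyyyyyyyyyyyyy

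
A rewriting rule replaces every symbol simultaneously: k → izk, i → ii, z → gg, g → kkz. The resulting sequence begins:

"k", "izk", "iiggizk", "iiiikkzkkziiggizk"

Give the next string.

iiiiiiiiizkizkggizkizkggiiiikkzkkziiggizk

Applying the rule to each of the 17 symbols of iiiikkzkkziiggizk gives the pieces ii ii ii ii izk izk gg izk izk gg ii ii kkz kkz ii gg izk, which concatenate to the answer.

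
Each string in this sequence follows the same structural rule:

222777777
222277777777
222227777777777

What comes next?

222222777777777777

Reading off run lengths: 2 runs 3, 4, 5; 7 runs 6, 8, 10 — each is linear in n, where the shown terms are n = 3, 4, 5.
At n = 6 the blocks have lengths 6, 12.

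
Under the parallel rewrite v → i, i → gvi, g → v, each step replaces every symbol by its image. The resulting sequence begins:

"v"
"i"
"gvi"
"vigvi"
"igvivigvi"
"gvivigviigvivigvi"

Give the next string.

vigviigvivigvigvivigviigvivigvi

Replace each of the 17 characters of gvivigviigvivigvi in place — v i gvi i gvi v i gvi gvi v i gvi i gvi v i gvi — and concatenate.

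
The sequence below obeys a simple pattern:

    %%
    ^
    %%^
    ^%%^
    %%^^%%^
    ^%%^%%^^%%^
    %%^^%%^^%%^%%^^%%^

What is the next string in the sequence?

Each term (from the third on) is the two preceding terms concatenated in order: term 3 = %%·^ = %%^.
So term 8 is ^%%^%%^^%%^·%%^^%%^^%%^%%^^%%^.

^%%^%%^^%%^%%^^%%^^%%^%%^^%%^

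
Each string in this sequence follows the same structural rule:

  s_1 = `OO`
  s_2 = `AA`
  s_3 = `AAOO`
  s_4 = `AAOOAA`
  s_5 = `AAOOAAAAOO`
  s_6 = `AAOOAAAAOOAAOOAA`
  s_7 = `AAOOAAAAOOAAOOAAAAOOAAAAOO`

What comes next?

From term 3 onward, concatenate the last term with the second-to-last: AA·OO = AAOO, AAOO·AA = AAOOAA, …
The next term joins AAOOAAAAOOAAOOAAAAOOAAAAOO and AAOOAAAAOOAAOOAA.

AAOOAAAAOOAAOOAAAAOOAAAAOOAAOOAAAAOOAAOOAA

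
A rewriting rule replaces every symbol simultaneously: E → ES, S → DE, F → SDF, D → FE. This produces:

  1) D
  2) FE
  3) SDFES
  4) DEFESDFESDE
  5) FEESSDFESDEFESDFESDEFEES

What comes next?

SDFESESDEDEFESDFESDEFEESSDFESDEFESDFESDEFEESSDFESESDE

Applying the rule to each of the 24 symbols of FEESSDFESDEFESDFESDEFEES gives the pieces SDF ES ES DE DE FE SDF ES DE FE ES SDF ES DE FE SDF ES DE FE ES SDF ES ES DE, which concatenate to the answer.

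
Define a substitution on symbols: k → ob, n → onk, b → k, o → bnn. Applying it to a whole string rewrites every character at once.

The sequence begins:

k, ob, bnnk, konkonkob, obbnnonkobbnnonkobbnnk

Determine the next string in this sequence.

Replace each of the 22 characters of obbnnonkobbnnonkobbnnk in place — bnn k k onk onk bnn onk ob bnn k k onk onk bnn onk ob bnn k k onk onk ob — and concatenate.

bnnkkonkonkbnnonkobbnnkkonkonkbnnonkobbnnkkonkonkob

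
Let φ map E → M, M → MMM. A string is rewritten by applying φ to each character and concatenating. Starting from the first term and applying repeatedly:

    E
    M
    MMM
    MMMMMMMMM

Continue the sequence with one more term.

MMMMMMMMMMMMMMMMMMMMMMMMMMM

Rewriting each symbol of MMMMMMMMM: M→MMM, M→MMM, M→MMM, M→MMM, M→MMM, M→MMM, M→MMM, M→MMM, M→MMM, which concatenates to MMM MMM MMM MMM MMM MMM MMM MMM MMM.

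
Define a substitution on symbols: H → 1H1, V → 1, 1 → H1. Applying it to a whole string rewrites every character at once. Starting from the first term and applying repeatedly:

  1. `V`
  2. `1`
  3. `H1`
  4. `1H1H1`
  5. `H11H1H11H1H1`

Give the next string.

1H1H1H11H1H11H1H1H11H1H11H1H1

Expanding H11H1H11H1H1: H→1H1, 1→H1, 1→H1, H→1H1, 1→H1, H→1H1, 1→H1, 1→H1, H→1H1, 1→H1, H→1H1, 1→H1. Concatenated: 1H1 H1 H1 1H1 H1 1H1 H1 H1 1H1 H1 1H1 H1.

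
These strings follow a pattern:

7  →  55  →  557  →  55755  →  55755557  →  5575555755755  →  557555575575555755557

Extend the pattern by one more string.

5575555755755557555575575555755755

From term 3 onward, concatenate the last term with the second-to-last: 55·7 = 557, 557·55 = 55755, …
Continuing: 557555575575555755557 · 5575555755755 gives term 8.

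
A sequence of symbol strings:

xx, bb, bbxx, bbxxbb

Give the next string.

Each term (from the third on) is the previous term followed by the one before it: term 3 = bb·xx = bbxx.
Continuing: bbxxbb · bbxx gives term 5.

bbxxbbbbxx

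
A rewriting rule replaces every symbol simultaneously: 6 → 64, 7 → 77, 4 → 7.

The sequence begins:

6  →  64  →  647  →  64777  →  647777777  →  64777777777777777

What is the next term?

647777777777777777777777777777777

Applying the rule to each of the 17 symbols of 64777777777777777 gives the pieces 64 7 77 77 77 77 77 77 77 77 77 77 77 77 77 77 77, which concatenate to the answer.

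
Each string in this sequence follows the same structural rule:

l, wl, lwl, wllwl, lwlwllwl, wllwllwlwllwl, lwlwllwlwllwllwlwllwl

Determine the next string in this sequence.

wllwllwlwllwllwlwllwlwllwllwlwllwl

This is a Fibonacci-style word recurrence s(k) = s(k−2)·s(k−1): e.g. l·wl = lwl.
So term 8 is wllwllwlwllwl·lwlwllwlwllwllwlwllwl.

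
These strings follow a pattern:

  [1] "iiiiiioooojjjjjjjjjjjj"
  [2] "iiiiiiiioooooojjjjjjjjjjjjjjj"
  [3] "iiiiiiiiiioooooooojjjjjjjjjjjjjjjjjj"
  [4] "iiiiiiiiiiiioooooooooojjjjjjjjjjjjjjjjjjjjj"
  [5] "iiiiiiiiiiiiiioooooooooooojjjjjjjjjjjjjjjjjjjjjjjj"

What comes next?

iiiiiiiiiiiiiiiioooooooooooooojjjjjjjjjjjjjjjjjjjjjjjjjjj

Reading off run lengths: i runs 6, 8, 10, 12, 14; o runs 4, 6, 8, 10, 12; j runs 12, 15, 18, 21, 24 — each is linear in n, where the shown terms are n = 3, 4, 5, 6, 7.
For the next term, n = 8, so the run lengths are 16, 14, 27.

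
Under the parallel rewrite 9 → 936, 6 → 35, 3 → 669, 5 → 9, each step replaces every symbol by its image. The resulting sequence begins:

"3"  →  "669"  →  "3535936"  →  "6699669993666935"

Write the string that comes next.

Rewriting the 16 symbols of 6699669993666935 one by one yields 35 35 936 936 35 35 936 936 936 669 35 35 35 936 669 9; concatenated:

353593693635359369369366693535359366699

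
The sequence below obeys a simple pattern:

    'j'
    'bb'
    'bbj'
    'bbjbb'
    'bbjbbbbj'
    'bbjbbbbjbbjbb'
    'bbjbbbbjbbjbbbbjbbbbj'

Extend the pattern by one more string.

From term 3 onward, concatenate the last term with the second-to-last: bb·j = bbj, bbj·bb = bbjbb, …
The next term joins bbjbbbbjbbjbbbbjbbbbj and bbjbbbbjbbjbb.

bbjbbbbjbbjbbbbjbbbbjbbjbbbbjbbjbb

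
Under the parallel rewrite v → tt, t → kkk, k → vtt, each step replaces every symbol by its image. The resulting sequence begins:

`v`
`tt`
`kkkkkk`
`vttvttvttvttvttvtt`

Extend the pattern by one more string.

ttkkkkkkttkkkkkkttkkkkkkttkkkkkkttkkkkkkttkkkkkk

Replace each of the 18 characters of vttvttvttvttvttvtt in place — tt kkk kkk tt kkk kkk tt kkk kkk tt kkk kkk tt kkk kkk tt kkk kkk — and concatenate.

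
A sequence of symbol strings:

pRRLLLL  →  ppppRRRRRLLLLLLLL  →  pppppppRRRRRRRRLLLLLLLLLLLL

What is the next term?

The n-th term is 3n-2 p's then 3n-1 R's then 4n L's (n = 1, 2, …).
At n = 4 the blocks have lengths 10, 11, 16.

ppppppppppRRRRRRRRRRRLLLLLLLLLLLLLLLL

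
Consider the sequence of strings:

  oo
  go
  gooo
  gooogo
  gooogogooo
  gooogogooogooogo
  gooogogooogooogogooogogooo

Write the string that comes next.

Each term (from the third on) is the previous term followed by the one before it: term 3 = go·oo = gooo.
So term 8 is gooogogooogooogogooogogooo·gooogogooogooogo.

gooogogooogooogogooogogooogooogogooogooogo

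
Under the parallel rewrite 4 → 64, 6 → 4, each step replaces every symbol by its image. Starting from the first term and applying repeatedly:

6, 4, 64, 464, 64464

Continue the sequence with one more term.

46464464

Apply φ to 64464 symbol by symbol: 6→4, 4→64, 4→64, 6→4, 4→64; joined: 4 64 64 4 64.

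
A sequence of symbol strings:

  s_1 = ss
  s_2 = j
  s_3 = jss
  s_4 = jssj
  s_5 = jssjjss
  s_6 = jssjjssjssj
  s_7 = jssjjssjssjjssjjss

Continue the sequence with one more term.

jssjjssjssjjssjjssjssjjssjssj

From term 3 onward, concatenate the last term with the second-to-last: j·ss = jss, jss·j = jssj, …
Continuing: jssjjssjssjjssjjss · jssjjssjssj gives term 8.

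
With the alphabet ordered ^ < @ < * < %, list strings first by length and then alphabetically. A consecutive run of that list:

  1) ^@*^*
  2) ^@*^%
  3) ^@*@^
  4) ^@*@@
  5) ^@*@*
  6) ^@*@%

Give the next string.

^@**^

The successor of ^@*@% increments the rightmost position that isn't already % and resets every position after it to ^.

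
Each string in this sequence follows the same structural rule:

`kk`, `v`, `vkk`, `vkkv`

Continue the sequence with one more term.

This is a Fibonacci-style word recurrence s(k) = s(k−1)·s(k−2): e.g. v·kk = vkk.
So term 5 is vkkv·vkk.

vkkvvkk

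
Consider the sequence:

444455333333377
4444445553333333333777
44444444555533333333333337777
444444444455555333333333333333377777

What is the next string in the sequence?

Term n consists of 2n 4's, followed by n 5's, followed by 3n+1 3's, followed by n 7's, where the shown terms are n = 2, 3, 4, 5.
Setting n = 6 gives 12, 6, 19, 6 characters in each block.

4444444444445555553333333333333333333777777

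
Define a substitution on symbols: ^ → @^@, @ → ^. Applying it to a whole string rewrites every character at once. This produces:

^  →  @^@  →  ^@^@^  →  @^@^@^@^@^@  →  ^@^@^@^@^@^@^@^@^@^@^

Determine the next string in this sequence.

Rewriting the 21 symbols of ^@^@^@^@^@^@^@^@^@^@^ one by one yields @^@ ^ @^@ ^ @^@ ^ @^@ ^ @^@ ^ @^@ ^ @^@ ^ @^@ ^ @^@ ^ @^@ ^ @^@; concatenated:

@^@^@^@^@^@^@^@^@^@^@^@^@^@^@^@^@^@^@^@^@^@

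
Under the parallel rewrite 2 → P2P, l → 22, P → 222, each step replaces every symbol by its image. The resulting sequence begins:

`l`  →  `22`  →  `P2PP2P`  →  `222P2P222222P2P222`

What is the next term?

Rewriting the 18 symbols of 222P2P222222P2P222 one by one yields P2P P2P P2P 222 P2P 222 P2P P2P P2P P2P P2P P2P 222 P2P 222 P2P P2P P2P; concatenated:

P2PP2PP2P222P2P222P2PP2PP2PP2PP2PP2P222P2P222P2PP2PP2P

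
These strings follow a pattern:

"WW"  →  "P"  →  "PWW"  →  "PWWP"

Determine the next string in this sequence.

PWWPPWW

Each term (from the third on) is the previous term followed by the one before it: term 3 = P·WW = PWW.
Continuing: PWWP · PWW gives term 5.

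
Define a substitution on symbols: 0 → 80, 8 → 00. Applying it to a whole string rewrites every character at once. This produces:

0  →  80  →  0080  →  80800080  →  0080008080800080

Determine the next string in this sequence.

80800080808000800080008080800080

Replace each of the 16 characters of 0080008080800080 in place — 80 80 00 80 80 80 00 80 00 80 00 80 80 80 00 80 — and concatenate.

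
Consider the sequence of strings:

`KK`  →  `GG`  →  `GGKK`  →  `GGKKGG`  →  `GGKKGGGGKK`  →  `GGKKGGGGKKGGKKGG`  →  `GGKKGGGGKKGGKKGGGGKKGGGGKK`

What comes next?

GGKKGGGGKKGGKKGGGGKKGGGGKKGGKKGGGGKKGGKKGG

Each term (from the third on) is the previous term followed by the one before it: term 3 = GG·KK = GGKK.
So term 8 is GGKKGGGGKKGGKKGGGGKKGGGGKK·GGKKGGGGKKGGKKGG.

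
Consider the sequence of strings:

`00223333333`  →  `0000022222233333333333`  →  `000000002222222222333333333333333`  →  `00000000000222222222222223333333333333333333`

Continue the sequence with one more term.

0000000000000022222222222222222233333333333333333333333

Term n consists of 3n-1 0's, followed by 4n-2 2's, followed by 4n+3 3's (n = 1, 2, …).
Setting n = 5 gives 14, 18, 23 characters in each block.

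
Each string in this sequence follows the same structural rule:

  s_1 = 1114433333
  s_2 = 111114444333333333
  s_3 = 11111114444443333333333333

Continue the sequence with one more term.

1111111114444444433333333333333333

The n-th term is 2n+1 1's then 2n 4's then 4n+1 3's (n = 1, 2, …).
For the next term, n = 4, so the run lengths are 9, 8, 17.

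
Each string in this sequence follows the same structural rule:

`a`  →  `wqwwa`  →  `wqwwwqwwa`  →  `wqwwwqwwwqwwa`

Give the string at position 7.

wqwwwqwwwqwwwqwwwqwwwqwwa

Every step adds wqww at the front: s(k+1) = wqww·s(k).
From wqwwwqwwwqwwa, 3 further steps: wqwwwqwwwqwwa → wqwwwqwwwqwwwqwwa → wqwwwqwwwqwwwqwwwqwwa → (answer).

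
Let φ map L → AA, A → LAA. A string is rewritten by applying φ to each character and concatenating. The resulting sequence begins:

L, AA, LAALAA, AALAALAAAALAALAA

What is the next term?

LAALAAAALAALAAAALAALAALAALAAAALAALAAAALAALAA

Replace each of the 16 characters of AALAALAAAALAALAA in place — LAA LAA AA LAA LAA AA LAA LAA LAA LAA AA LAA LAA AA LAA LAA — and concatenate.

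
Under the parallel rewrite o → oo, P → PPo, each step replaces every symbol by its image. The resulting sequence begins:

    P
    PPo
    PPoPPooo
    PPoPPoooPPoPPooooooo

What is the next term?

Applying the rule to each of the 20 symbols of PPoPPoooPPoPPooooooo gives the pieces PPo PPo oo PPo PPo oo oo oo PPo PPo oo PPo PPo oo oo oo oo oo oo oo, which concatenate to the answer.

PPoPPoooPPoPPoooooooPPoPPoooPPoPPooooooooooooooo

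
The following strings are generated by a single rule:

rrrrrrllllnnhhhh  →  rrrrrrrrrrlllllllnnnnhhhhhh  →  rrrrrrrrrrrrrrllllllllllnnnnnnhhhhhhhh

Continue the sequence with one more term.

rrrrrrrrrrrrrrrrrrlllllllllllllnnnnnnnnhhhhhhhhhh

Term n consists of 4n+2 r's, followed by 3n+1 l's, followed by 2n n's, followed by 2n+2 h's (n = 1, 2, …).
For the next term, n = 4, so the run lengths are 18, 13, 8, 10.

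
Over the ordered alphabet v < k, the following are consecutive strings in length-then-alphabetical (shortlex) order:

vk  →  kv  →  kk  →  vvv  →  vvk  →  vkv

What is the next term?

Treat vkv as a base-2 numeral over the given alphabet and add one, carrying through any trailing k's.

vkk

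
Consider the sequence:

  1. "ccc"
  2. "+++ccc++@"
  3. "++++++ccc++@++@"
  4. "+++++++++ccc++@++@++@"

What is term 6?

Each term wraps the previous one in +++ on the left and ++@ on the right.
From +++++++++ccc++@++@++@, 2 further steps: +++++++++ccc++@++@++@ → ++++++++++++ccc++@++@++@++@ → (answer).

+++++++++++++++ccc++@++@++@++@++@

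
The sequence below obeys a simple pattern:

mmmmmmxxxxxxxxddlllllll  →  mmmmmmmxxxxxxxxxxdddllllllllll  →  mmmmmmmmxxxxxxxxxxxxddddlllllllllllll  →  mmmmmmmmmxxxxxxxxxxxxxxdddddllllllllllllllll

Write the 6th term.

Each string has the form m^{n+3} x^{2n+2} d^{n-1} l^{3n-2}, where the shown terms are n = 3, 4, 5, 6.
For term 6, n = 8, so the run lengths are 11, 18, 7, 22.

mmmmmmmmmmmxxxxxxxxxxxxxxxxxxdddddddllllllllllllllllllllll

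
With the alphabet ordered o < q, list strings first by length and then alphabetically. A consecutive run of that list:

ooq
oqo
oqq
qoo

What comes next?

qoq

Find the rightmost character of qoo below q, bump it to the next letter, and reset everything to its right to o.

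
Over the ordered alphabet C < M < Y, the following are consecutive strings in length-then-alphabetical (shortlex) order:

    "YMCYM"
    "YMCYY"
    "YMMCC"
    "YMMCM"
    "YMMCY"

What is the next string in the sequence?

YMMMC

Find the rightmost character of YMMCY below Y, bump it to the next letter, and reset everything to its right to C.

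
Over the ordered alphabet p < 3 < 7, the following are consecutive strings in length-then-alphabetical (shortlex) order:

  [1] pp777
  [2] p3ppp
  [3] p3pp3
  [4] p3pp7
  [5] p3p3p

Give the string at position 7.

p3p37

Continuing the enumeration 2 steps past p3p3p: p3p3p → p3p33 → (answer).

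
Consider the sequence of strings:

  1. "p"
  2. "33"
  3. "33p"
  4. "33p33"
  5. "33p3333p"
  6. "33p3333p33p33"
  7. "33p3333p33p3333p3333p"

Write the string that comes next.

This is a Fibonacci-style word recurrence s(k) = s(k−1)·s(k−2): e.g. 33·p = 33p.
Continuing: 33p3333p33p3333p3333p · 33p3333p33p33 gives term 8.

33p3333p33p3333p3333p33p3333p33p33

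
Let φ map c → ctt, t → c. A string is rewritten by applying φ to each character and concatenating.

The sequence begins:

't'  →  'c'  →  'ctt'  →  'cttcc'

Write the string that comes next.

cttcccttctt

Apply φ to cttcc symbol by symbol: c→ctt, t→c, t→c, c→ctt, c→ctt; joined: ctt c c ctt ctt.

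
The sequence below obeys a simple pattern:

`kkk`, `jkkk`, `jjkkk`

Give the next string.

The strings grow by a fixed prefix j each time.
Applying this once more to jjkkk:

jjjkkk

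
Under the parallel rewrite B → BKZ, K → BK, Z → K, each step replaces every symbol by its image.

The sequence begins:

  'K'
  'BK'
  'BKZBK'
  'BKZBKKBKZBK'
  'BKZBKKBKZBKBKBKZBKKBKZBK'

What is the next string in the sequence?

Applying the rule to each of the 24 symbols of BKZBKKBKZBKBKBKZBKKBKZBK gives the pieces BKZ BK K BKZ BK BK BKZ BK K BKZ BK BKZ BK BKZ BK K BKZ BK BK BKZ BK K BKZ BK, which concatenate to the answer.

BKZBKKBKZBKBKBKZBKKBKZBKBKZBKBKZBKKBKZBKBKBKZBKKBKZBK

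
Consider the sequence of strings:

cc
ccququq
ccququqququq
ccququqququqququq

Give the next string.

ccququqququqququqququq

The strings grow by a fixed suffix ququq each time.
One more step from ccququqququqququq gives the answer.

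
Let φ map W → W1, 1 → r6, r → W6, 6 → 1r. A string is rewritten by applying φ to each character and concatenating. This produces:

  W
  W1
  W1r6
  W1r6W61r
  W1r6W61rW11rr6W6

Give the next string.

φ(W1r6W61rW11rr6W6) expands symbol-by-symbol to W1 r6 W6 1r W1 1r r6 W6 W1 r6 r6 W6 W6 1r W1 1r; joining the 16 pieces gives the next term.

W1r6W61rW11rr6W6W1r6r6W6W61rW11r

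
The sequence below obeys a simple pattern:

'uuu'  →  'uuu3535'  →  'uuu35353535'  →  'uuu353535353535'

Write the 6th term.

Every step adds 3535 to the end: s(k+1) = s(k)·3535.
From uuu353535353535, 2 further steps: uuu353535353535 → uuu3535353535353535 → (answer).

uuu35353535353535353535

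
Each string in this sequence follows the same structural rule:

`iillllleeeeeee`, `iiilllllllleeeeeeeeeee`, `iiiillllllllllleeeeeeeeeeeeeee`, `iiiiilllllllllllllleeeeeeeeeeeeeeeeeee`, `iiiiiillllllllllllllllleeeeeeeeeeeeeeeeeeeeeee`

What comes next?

iiiiiiilllllllllllllllllllleeeeeeeeeeeeeeeeeeeeeeeeeee

Each string has the form i^{n} l^{3n-1} e^{4n-1}, where the shown terms are n = 2, 3, 4, 5, 6.
For the next term, n = 7, so the run lengths are 7, 20, 27.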